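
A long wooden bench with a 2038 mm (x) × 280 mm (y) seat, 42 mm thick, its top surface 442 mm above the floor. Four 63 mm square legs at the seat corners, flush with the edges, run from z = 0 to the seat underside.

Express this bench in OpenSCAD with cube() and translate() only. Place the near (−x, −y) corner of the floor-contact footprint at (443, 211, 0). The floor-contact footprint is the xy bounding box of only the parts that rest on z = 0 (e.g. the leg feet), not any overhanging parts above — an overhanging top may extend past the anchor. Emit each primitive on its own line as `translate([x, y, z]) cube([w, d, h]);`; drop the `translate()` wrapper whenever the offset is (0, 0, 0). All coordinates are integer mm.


// leg_h = 442 − 42 = 400
translate([443, 211, 400]) cube([2038, 280, 42]);
translate([443, 211, 0]) cube([63, 63, 400]);
translate([443, 428, 0]) cube([63, 63, 400]);
translate([2418, 211, 0]) cube([63, 63, 400]);
translate([2418, 428, 0]) cube([63, 63, 400]);


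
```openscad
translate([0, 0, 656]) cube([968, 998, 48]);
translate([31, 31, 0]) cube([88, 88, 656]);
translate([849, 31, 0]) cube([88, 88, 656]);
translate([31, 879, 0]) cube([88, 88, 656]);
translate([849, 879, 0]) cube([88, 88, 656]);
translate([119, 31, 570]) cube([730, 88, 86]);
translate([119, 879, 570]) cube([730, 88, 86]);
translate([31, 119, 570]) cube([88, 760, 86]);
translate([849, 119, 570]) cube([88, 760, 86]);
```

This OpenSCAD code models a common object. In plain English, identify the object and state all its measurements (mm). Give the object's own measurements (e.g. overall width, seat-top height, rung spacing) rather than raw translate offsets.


A table: top 968 mm (x) × 998 mm (y), 48 mm thick, upper face at z = 704 mm, on four 88×88 mm square legs, each inset 31 mm from the nearest pair of top edges from z = 0 to the bottom of the top. Four apron rails, 88 mm thick and 86 mm tall, run between adjacent legs with their top edges flush with the underside of the top and their outer faces flush with the legs' outer faces.


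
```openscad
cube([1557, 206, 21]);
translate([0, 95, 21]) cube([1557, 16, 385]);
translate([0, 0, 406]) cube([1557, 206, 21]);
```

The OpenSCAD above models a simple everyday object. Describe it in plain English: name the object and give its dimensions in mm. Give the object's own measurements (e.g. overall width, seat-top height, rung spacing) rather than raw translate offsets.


An I-beam lying along x, 1557 mm long. Overall section height 427 mm. Two flanges 206 mm wide (y) and 21 mm thick, one on the floor and one at the top; a web 16 mm thick runs between them, centred on the flange width.


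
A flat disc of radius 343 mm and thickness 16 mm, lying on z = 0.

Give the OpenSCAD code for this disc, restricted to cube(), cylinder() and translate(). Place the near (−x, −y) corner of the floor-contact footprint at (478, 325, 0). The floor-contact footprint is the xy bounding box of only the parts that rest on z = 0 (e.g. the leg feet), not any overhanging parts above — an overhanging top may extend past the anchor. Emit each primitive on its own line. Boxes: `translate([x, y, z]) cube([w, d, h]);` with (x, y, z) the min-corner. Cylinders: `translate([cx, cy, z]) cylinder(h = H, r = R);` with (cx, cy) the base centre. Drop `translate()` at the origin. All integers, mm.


translate([821, 668, 0]) cylinder(h = 16, r = 343);


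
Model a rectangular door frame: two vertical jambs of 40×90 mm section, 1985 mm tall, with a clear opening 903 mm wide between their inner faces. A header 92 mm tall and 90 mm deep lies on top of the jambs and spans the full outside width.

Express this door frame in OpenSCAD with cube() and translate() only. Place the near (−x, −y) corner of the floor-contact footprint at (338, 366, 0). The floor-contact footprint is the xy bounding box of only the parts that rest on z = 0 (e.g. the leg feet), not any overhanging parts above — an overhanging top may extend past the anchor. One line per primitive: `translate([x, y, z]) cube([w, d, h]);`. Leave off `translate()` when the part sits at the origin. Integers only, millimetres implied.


translate([338, 366, 0]) cube([40, 90, 1985]);
translate([1281, 366, 0]) cube([40, 90, 1985]);
translate([338, 366, 1985]) cube([983, 90, 92]);


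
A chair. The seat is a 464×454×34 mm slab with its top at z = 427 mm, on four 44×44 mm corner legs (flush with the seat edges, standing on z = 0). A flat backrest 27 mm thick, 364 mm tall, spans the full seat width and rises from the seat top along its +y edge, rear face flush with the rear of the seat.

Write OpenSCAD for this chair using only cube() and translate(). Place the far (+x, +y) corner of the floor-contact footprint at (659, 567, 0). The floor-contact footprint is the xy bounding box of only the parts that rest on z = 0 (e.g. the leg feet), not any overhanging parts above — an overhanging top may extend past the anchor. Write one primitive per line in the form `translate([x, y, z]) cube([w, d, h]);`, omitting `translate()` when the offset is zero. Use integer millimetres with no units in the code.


translate([195, 113, 393]) cube([464, 454, 34]);
translate([195, 113, 0]) cube([44, 44, 393]);
translate([615, 113, 0]) cube([44, 44, 393]);
translate([195, 523, 0]) cube([44, 44, 393]);
translate([615, 523, 0]) cube([44, 44, 393]);
translate([195, 540, 427]) cube([464, 27, 364]);


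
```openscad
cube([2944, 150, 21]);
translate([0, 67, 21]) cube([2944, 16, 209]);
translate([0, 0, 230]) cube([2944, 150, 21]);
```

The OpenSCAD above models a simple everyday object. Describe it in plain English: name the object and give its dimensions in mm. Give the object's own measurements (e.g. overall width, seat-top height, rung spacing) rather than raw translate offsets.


An I-beam lying along x, 2944 mm long. Overall section height 251 mm. Two flanges 150 mm wide (y) and 21 mm thick, one on the floor and one at the top; a web 16 mm thick runs between them, centred on the flange width.


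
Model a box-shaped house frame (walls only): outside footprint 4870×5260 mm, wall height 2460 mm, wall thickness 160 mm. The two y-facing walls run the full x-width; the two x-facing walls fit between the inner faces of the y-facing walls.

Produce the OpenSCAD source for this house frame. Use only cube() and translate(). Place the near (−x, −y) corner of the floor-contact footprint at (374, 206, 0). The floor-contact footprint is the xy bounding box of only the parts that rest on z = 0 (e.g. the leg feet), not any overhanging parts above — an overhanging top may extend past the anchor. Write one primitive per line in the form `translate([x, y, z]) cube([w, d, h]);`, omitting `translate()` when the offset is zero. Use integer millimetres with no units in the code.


translate([374, 206, 0]) cube([4870, 160, 2460]);
translate([374, 5306, 0]) cube([4870, 160, 2460]);
translate([374, 366, 0]) cube([160, 4940, 2460]);
translate([5084, 366, 0]) cube([160, 4940, 2460]);


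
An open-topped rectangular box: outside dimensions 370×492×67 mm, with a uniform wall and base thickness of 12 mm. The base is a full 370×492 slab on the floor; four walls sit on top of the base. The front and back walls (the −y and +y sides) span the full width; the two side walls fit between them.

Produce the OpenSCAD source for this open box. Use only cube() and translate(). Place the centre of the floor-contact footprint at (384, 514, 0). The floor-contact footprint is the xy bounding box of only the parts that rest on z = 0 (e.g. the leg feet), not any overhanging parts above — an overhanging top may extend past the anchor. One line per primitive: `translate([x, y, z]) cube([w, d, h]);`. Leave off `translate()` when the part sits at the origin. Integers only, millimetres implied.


translate([199, 268, 0]) cube([370, 492, 12]);
translate([199, 268, 12]) cube([370, 12, 55]);
translate([199, 748, 12]) cube([370, 12, 55]);
translate([199, 280, 12]) cube([12, 468, 55]);
translate([557, 280, 12]) cube([12, 468, 55]);


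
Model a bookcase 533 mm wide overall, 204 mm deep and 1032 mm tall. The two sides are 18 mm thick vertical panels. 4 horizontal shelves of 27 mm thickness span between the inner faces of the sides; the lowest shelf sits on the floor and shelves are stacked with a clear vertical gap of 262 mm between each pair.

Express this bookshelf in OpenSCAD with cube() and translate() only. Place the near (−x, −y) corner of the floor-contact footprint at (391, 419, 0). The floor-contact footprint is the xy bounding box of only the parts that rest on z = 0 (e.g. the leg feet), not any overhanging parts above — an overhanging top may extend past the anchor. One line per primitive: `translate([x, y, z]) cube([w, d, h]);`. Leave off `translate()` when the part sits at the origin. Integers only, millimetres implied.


translate([391, 419, 0]) cube([18, 204, 1032]);
translate([906, 419, 0]) cube([18, 204, 1032]);
translate([409, 419, 0]) cube([497, 204, 27]);
translate([409, 419, 289]) cube([497, 204, 27]);
translate([409, 419, 578]) cube([497, 204, 27]);
translate([409, 419, 867]) cube([497, 204, 27]);


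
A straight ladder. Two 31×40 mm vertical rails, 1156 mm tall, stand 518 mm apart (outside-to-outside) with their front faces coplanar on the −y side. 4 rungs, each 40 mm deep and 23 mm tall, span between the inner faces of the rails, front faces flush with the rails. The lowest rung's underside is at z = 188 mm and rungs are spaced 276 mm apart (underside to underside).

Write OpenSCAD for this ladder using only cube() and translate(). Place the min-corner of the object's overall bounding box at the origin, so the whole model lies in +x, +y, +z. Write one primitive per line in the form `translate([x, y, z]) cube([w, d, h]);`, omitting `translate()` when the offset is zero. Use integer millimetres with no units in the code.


cube([31, 40, 1156]);
translate([487, 0, 0]) cube([31, 40, 1156]);
translate([31, 0, 188]) cube([456, 40, 23]);
translate([31, 0, 464]) cube([456, 40, 23]);
translate([31, 0, 740]) cube([456, 40, 23]);
translate([31, 0, 1016]) cube([456, 40, 23]);


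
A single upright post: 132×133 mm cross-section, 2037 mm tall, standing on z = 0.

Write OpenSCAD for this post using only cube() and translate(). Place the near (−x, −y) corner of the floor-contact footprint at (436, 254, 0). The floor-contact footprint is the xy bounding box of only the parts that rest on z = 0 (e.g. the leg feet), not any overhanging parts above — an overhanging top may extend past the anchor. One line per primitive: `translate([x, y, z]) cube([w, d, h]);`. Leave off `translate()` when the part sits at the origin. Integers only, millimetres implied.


translate([436, 254, 0]) cube([132, 133, 2037]);


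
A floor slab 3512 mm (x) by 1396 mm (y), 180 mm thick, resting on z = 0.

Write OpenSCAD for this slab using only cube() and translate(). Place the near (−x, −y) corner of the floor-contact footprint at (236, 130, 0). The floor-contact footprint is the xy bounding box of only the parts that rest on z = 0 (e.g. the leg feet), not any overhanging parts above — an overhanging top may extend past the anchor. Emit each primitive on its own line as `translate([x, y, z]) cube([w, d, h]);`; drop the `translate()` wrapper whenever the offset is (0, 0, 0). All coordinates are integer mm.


translate([236, 130, 0]) cube([3512, 1396, 180]);


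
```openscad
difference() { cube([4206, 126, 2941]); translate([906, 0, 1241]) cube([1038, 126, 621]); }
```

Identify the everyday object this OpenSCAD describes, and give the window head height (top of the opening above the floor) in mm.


A wall with a window opening. The window head height is 1862 mm.

A wall with a rectangular opening subtracted — a window. Sill at z = 1241, opening 621 mm tall, so the head is at 1241 + 621 = 1862 mm.


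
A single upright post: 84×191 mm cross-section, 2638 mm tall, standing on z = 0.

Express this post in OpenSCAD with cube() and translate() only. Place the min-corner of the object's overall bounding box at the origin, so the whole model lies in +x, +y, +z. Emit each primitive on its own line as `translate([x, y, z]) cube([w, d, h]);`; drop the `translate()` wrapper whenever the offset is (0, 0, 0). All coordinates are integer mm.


cube([84, 191, 2638]);


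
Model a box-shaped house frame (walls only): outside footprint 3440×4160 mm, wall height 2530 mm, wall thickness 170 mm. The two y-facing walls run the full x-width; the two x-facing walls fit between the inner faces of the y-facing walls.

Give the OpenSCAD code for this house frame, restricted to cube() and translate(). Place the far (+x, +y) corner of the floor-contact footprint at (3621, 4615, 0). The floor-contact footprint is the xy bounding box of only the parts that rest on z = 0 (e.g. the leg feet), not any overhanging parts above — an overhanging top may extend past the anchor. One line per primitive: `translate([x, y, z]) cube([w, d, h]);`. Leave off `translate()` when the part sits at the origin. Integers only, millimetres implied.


translate([181, 455, 0]) cube([3440, 170, 2530]);
translate([181, 4445, 0]) cube([3440, 170, 2530]);
translate([181, 625, 0]) cube([170, 3820, 2530]);
translate([3451, 625, 0]) cube([170, 3820, 2530]);


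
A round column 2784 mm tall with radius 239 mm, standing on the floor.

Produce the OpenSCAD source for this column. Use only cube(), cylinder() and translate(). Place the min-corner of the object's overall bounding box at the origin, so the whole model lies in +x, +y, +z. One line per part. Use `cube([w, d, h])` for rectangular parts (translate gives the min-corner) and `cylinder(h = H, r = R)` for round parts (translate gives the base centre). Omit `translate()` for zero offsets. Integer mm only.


translate([239, 239, 0]) cylinder(h = 2784, r = 239);


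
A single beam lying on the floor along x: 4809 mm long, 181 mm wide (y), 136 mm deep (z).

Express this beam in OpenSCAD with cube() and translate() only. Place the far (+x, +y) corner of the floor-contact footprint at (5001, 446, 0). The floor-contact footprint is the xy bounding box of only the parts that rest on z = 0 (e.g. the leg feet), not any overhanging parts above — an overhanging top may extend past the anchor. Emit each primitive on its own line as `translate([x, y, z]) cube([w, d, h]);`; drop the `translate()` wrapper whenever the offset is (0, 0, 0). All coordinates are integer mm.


translate([192, 265, 0]) cube([4809, 181, 136]);


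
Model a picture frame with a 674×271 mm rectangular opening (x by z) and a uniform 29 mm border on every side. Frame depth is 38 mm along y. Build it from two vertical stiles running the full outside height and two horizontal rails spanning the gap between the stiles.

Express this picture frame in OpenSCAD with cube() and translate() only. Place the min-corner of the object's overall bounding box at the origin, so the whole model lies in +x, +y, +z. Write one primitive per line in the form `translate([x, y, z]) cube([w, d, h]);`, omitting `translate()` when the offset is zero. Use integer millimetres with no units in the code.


cube([29, 38, 329]);
translate([703, 0, 0]) cube([29, 38, 329]);
translate([29, 0, 0]) cube([674, 38, 29]);
translate([29, 0, 300]) cube([674, 38, 29]);


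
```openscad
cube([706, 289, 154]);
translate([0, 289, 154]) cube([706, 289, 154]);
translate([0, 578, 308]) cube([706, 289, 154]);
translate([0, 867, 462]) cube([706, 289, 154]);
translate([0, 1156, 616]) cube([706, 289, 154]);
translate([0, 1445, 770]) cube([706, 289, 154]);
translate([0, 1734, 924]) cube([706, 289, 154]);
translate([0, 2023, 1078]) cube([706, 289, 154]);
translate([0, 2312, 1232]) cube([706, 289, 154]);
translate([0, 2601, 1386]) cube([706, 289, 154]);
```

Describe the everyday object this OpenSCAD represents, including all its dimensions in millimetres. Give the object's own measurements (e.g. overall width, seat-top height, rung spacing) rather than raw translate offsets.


A straight staircase of 10 solid steps. Each step is 706 mm wide (x), 289 mm deep (y, the going) and 154 mm tall (the rise). The first step rests on the floor; each subsequent step sits one going further in +y and one rise higher in +z, directly behind and above the previous step with no overlap.


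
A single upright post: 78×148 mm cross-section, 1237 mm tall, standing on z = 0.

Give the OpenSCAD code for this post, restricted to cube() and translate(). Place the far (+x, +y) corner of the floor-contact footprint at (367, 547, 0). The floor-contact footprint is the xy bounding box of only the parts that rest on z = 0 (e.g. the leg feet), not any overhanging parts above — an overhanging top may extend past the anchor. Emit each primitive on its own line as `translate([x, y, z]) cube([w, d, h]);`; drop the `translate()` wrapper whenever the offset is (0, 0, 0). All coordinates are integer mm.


translate([289, 399, 0]) cube([78, 148, 1237]);


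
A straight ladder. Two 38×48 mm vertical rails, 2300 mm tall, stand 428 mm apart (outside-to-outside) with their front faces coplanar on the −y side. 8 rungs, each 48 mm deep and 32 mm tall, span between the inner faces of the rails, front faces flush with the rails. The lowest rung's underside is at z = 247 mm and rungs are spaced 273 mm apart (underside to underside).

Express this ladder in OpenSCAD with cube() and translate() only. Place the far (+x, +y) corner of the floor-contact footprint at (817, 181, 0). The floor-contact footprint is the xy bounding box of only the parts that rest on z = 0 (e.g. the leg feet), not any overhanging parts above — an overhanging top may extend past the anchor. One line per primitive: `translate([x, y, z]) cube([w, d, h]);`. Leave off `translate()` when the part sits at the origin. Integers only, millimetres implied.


translate([389, 133, 0]) cube([38, 48, 2300]);
translate([779, 133, 0]) cube([38, 48, 2300]);
translate([427, 133, 247]) cube([352, 48, 32]);
translate([427, 133, 520]) cube([352, 48, 32]);
translate([427, 133, 793]) cube([352, 48, 32]);
translate([427, 133, 1066]) cube([352, 48, 32]);
translate([427, 133, 1339]) cube([352, 48, 32]);
translate([427, 133, 1612]) cube([352, 48, 32]);
translate([427, 133, 1885]) cube([352, 48, 32]);
translate([427, 133, 2158]) cube([352, 48, 32]);


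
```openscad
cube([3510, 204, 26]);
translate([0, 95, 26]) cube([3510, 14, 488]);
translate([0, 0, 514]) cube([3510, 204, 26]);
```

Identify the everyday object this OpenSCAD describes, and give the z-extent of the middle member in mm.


An I-beam. The web height is 488 mm.

Two wide flanges with a thin centred web — an I-beam. Overall 540 mm minus two 26 mm flanges gives a web of 540 − 2·26 = 488 mm.


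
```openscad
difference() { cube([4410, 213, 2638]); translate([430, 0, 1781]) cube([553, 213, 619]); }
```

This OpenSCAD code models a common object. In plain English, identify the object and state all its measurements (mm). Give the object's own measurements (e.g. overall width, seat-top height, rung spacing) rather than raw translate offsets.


A wall 4410 mm long (x), 213 mm thick (y), 2638 mm tall, with a rectangular window opening cut through it. The opening is 553 mm wide and 619 mm tall; its sill is at z = 1781 mm and its near (−x) edge is 430 mm from the wall's −x end. The opening passes through the full wall thickness.


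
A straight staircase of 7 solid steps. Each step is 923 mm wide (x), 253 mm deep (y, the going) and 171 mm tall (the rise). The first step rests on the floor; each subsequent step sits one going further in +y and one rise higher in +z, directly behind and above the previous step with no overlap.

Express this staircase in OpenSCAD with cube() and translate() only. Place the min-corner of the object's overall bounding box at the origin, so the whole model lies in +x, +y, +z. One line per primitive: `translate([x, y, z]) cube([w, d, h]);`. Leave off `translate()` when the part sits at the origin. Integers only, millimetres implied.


cube([923, 253, 171]);
translate([0, 253, 171]) cube([923, 253, 171]);
translate([0, 506, 342]) cube([923, 253, 171]);
translate([0, 759, 513]) cube([923, 253, 171]);
translate([0, 1012, 684]) cube([923, 253, 171]);
translate([0, 1265, 855]) cube([923, 253, 171]);
translate([0, 1518, 1026]) cube([923, 253, 171]);


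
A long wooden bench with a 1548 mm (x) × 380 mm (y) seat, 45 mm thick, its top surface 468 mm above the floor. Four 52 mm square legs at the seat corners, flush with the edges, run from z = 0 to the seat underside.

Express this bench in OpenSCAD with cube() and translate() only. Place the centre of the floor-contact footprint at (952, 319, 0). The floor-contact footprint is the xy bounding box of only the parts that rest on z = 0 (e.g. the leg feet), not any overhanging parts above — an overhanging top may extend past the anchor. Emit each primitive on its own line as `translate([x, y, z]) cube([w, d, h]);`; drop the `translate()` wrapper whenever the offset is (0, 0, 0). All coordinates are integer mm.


translate([178, 129, 423]) cube([1548, 380, 45]);
translate([178, 129, 0]) cube([52, 52, 423]);
translate([178, 457, 0]) cube([52, 52, 423]);
translate([1674, 129, 0]) cube([52, 52, 423]);
translate([1674, 457, 0]) cube([52, 52, 423]);


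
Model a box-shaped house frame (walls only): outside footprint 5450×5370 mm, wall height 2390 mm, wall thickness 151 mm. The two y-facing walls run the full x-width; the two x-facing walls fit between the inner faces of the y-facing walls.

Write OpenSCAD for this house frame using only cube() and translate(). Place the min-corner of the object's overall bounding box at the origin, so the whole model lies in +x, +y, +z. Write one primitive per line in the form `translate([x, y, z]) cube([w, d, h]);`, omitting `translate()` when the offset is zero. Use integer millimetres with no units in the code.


cube([5450, 151, 2390]);
translate([0, 5219, 0]) cube([5450, 151, 2390]);
translate([0, 151, 0]) cube([151, 5068, 2390]);
translate([5299, 151, 0]) cube([151, 5068, 2390]);


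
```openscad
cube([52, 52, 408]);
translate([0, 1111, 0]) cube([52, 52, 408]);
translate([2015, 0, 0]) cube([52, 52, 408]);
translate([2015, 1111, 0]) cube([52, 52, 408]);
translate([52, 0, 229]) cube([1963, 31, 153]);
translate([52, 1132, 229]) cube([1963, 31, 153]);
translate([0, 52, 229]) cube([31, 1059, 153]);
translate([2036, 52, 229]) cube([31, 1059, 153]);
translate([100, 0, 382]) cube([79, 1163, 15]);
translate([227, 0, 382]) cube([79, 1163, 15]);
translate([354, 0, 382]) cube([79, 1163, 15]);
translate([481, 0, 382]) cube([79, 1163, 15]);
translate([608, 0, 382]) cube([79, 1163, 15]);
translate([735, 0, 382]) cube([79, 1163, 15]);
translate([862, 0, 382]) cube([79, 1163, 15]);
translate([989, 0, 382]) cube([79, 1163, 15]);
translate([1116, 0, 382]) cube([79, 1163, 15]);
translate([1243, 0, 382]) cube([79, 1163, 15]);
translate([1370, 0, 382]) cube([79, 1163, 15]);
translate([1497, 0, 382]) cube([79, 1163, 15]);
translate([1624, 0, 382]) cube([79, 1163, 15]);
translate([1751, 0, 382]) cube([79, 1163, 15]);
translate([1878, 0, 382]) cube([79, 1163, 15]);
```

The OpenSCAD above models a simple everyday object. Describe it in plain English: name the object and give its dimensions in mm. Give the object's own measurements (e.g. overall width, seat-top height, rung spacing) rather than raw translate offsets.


A bed frame 2067 mm long (x) by 1163 mm wide (y). Four 52×52 mm corner posts, 408 mm tall, at the corners of the footprint. Four rails of 31 mm thickness and 153 mm height run between adjacent posts with their undersides at z = 229 mm, their outer faces flush with the outside of the frame (the two x-running rails run between the posts' inner faces; the two y-running rails run between the posts' inner faces). 15 slats, each 79 mm wide (x) and 15 mm thick, lie across the top of the two x-running rails, running the full 1163 mm width of the frame in y; along x they sit between the end posts with a 48 mm gap after the −x posts and between neighbouring slats, leaving 58 mm before the +x posts.


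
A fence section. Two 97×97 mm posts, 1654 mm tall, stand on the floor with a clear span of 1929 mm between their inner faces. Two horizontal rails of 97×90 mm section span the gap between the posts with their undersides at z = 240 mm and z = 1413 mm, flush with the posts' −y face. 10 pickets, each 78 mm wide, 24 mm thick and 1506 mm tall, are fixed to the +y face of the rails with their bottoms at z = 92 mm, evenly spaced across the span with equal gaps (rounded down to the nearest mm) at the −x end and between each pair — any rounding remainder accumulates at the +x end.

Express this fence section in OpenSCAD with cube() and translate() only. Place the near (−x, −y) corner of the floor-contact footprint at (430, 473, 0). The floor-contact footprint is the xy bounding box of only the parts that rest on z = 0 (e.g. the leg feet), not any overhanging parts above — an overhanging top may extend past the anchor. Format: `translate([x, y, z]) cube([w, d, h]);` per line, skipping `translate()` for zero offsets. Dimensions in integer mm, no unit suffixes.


translate([430, 473, 0]) cube([97, 97, 1654]);
translate([2456, 473, 0]) cube([97, 97, 1654]);
translate([527, 473, 240]) cube([1929, 97, 90]);
translate([527, 473, 1413]) cube([1929, 97, 90]);
translate([631, 570, 92]) cube([78, 24, 1506]);
translate([813, 570, 92]) cube([78, 24, 1506]);
translate([995, 570, 92]) cube([78, 24, 1506]);
translate([1177, 570, 92]) cube([78, 24, 1506]);
translate([1359, 570, 92]) cube([78, 24, 1506]);
translate([1541, 570, 92]) cube([78, 24, 1506]);
translate([1723, 570, 92]) cube([78, 24, 1506]);
translate([1905, 570, 92]) cube([78, 24, 1506]);
translate([2087, 570, 92]) cube([78, 24, 1506]);
translate([2269, 570, 92]) cube([78, 24, 1506]);


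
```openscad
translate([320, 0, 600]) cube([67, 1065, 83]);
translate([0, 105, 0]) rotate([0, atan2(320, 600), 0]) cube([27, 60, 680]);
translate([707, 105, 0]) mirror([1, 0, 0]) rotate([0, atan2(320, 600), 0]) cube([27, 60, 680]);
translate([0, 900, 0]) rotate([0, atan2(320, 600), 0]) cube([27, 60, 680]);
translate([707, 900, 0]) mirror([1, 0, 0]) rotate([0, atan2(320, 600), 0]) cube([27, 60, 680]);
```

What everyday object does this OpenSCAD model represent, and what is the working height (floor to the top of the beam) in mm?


A sawhorse. The overall height is 683 mm.

A beam across two mirrored pairs of raked legs — a sawhorse. The beam's underside is at z = 600 (matching the legs' vertical rise in atan2(320, 600)) and the beam is 83 mm tall, so its top is at 600 + 83 = 683 mm. The raked legs top out at the beam's underside, so that is the highest point.


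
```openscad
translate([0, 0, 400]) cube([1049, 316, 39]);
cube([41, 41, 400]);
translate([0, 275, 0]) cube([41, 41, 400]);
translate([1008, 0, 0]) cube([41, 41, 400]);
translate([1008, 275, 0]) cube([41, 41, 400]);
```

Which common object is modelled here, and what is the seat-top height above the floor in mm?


A bench. The seat-top height is 439 mm.

A long slab on four corner posts — a bench. The slab sits at z = 400 with thickness 39, so the top is 400 + 39 = 439 mm.


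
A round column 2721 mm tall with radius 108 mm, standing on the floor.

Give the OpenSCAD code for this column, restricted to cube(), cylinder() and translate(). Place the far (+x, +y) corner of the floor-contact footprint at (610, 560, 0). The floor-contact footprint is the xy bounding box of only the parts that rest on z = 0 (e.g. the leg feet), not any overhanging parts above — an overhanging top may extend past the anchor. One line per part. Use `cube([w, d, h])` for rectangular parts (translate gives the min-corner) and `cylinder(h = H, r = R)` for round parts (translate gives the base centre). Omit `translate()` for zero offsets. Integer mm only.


translate([502, 452, 0]) cylinder(h = 2721, r = 108);


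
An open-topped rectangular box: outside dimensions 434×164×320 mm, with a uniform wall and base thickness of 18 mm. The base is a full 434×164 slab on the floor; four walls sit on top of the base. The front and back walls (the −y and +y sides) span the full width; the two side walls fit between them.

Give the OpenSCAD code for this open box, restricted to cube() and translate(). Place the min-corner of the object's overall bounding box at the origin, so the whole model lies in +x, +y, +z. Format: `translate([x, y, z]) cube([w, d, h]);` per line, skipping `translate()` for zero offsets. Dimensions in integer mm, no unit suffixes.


cube([434, 164, 18]);
translate([0, 0, 18]) cube([434, 18, 302]);
translate([0, 146, 18]) cube([434, 18, 302]);
translate([0, 18, 18]) cube([18, 128, 302]);
translate([416, 18, 18]) cube([18, 128, 302]);


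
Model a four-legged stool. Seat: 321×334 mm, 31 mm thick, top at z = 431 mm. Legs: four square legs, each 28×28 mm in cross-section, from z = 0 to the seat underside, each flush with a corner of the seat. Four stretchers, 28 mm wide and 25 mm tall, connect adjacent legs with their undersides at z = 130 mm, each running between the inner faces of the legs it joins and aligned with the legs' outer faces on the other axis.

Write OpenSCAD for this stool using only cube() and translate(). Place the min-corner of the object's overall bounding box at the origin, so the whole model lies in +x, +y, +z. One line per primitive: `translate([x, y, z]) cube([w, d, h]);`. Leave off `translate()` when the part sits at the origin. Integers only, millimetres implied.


// leg_h = 431 - 31 = 400
// stretcher span = 321 - 2*28 = 265
translate([0, 0, 400]) cube([321, 334, 31]);
cube([28, 28, 400]);
translate([293, 0, 0]) cube([28, 28, 400]);
translate([0, 306, 0]) cube([28, 28, 400]);
translate([293, 306, 0]) cube([28, 28, 400]);
translate([28, 0, 130]) cube([265, 28, 25]);
translate([28, 306, 130]) cube([265, 28, 25]);
translate([0, 28, 130]) cube([28, 278, 25]);
translate([293, 28, 130]) cube([28, 278, 25]);


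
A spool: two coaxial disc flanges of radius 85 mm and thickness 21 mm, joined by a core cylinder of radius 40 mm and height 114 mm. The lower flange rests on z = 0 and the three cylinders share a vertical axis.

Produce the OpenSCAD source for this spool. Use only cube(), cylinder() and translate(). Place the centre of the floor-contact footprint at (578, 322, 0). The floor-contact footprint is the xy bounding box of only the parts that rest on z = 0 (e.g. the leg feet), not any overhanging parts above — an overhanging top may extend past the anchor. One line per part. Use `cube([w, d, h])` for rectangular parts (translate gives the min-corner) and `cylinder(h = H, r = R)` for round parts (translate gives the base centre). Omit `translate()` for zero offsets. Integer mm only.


translate([578, 322, 0]) cylinder(h = 21, r = 85);
translate([578, 322, 21]) cylinder(h = 114, r = 40);
translate([578, 322, 135]) cylinder(h = 21, r = 85);


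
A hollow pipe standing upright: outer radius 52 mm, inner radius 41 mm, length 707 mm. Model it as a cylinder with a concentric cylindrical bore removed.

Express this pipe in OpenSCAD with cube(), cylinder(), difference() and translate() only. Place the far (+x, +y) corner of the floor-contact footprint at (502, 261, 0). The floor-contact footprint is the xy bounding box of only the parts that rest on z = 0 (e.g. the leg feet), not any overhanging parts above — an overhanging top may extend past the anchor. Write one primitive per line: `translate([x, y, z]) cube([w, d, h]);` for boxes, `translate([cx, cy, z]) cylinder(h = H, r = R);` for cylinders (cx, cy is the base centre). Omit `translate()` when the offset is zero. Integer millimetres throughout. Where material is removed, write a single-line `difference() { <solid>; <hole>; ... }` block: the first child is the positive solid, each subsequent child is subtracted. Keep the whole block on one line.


difference() { translate([450, 209, 0]) cylinder(h = 707, r = 52); translate([450, 209, 0]) cylinder(h = 707, r = 41); }


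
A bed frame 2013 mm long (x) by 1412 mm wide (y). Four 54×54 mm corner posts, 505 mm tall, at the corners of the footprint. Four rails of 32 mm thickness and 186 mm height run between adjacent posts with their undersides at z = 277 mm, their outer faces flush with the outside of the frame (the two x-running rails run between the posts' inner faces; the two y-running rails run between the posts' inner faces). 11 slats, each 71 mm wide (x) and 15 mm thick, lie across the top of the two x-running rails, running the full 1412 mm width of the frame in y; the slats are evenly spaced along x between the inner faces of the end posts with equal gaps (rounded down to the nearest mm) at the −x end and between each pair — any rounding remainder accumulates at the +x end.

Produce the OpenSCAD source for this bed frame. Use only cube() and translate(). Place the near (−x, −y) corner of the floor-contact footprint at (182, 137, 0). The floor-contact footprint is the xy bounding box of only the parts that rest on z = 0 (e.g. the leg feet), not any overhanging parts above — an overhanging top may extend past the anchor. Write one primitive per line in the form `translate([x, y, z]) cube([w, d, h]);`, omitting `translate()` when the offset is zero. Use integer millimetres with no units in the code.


// slat z = rail_z + rail_h = 277 + 186 = 463
// slat gap = ⌊(1905 − 11·71) / 12⌋ = 93
translate([182, 137, 0]) cube([54, 54, 505]);
translate([182, 1495, 0]) cube([54, 54, 505]);
translate([2141, 137, 0]) cube([54, 54, 505]);
translate([2141, 1495, 0]) cube([54, 54, 505]);
translate([236, 137, 277]) cube([1905, 32, 186]);
translate([236, 1517, 277]) cube([1905, 32, 186]);
translate([182, 191, 277]) cube([32, 1304, 186]);
translate([2163, 191, 277]) cube([32, 1304, 186]);
translate([329, 137, 463]) cube([71, 1412, 15]);
translate([493, 137, 463]) cube([71, 1412, 15]);
translate([657, 137, 463]) cube([71, 1412, 15]);
translate([821, 137, 463]) cube([71, 1412, 15]);
translate([985, 137, 463]) cube([71, 1412, 15]);
translate([1149, 137, 463]) cube([71, 1412, 15]);
translate([1313, 137, 463]) cube([71, 1412, 15]);
translate([1477, 137, 463]) cube([71, 1412, 15]);
translate([1641, 137, 463]) cube([71, 1412, 15]);
translate([1805, 137, 463]) cube([71, 1412, 15]);
translate([1969, 137, 463]) cube([71, 1412, 15]);


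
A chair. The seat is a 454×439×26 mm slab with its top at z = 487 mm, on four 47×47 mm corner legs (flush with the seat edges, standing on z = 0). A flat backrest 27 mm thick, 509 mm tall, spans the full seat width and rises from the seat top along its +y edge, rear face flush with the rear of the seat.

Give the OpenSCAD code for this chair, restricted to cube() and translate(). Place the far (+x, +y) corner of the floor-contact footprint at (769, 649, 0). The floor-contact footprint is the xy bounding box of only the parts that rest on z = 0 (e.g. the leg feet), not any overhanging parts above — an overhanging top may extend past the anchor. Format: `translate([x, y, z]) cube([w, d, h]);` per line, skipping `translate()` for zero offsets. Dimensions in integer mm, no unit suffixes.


translate([315, 210, 461]) cube([454, 439, 26]);
translate([315, 210, 0]) cube([47, 47, 461]);
translate([722, 210, 0]) cube([47, 47, 461]);
translate([315, 602, 0]) cube([47, 47, 461]);
translate([722, 602, 0]) cube([47, 47, 461]);
translate([315, 622, 487]) cube([454, 27, 509]);


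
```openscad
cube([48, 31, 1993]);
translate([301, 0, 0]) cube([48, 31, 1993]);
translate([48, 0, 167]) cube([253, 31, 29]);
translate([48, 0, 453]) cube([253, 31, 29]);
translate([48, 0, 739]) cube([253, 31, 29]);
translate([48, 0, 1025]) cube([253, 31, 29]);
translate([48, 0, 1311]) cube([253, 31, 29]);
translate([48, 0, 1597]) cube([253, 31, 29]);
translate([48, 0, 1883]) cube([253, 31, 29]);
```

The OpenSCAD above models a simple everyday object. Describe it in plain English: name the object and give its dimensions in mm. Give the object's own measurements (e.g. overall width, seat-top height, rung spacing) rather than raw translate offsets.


A straight ladder. Two 48×31 mm vertical rails, 1993 mm tall, stand 349 mm apart (outside-to-outside) with their front faces coplanar on the −y side. 7 rungs, each 31 mm deep and 29 mm tall, span between the inner faces of the rails, front faces flush with the rails. The lowest rung's underside is at z = 167 mm and rungs are spaced 286 mm apart (underside to underside).


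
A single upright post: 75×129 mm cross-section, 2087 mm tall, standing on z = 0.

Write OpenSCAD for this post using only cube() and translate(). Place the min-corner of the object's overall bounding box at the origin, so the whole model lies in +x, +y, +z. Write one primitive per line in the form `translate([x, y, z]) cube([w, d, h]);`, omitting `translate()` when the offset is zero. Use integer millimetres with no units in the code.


cube([75, 129, 2087]);


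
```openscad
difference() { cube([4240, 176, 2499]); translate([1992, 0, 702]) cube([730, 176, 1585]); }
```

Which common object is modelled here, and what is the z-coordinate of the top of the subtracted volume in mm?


A wall with a window opening. The window head height is 2287 mm.

A wall with a rectangular opening subtracted — a window. Sill at z = 702, opening 1585 mm tall, so the head is at 702 + 1585 = 2287 mm.


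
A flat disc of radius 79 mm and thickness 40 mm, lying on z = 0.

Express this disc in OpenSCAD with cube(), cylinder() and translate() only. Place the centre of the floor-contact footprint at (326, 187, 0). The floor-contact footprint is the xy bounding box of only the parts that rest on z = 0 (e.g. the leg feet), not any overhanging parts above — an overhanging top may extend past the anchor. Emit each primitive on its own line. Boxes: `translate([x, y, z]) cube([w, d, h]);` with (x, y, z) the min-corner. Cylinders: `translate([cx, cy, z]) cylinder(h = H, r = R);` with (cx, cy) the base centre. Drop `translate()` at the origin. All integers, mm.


translate([326, 187, 0]) cylinder(h = 40, r = 79);


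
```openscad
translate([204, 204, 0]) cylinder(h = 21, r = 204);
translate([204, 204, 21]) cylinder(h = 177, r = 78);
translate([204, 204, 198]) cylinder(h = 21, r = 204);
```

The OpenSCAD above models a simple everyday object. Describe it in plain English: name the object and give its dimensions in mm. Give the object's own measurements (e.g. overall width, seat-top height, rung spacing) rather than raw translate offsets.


A spool: two coaxial disc flanges of radius 204 mm and thickness 21 mm, joined by a core cylinder of radius 78 mm and height 177 mm. The lower flange rests on z = 0 and the three cylinders share a vertical axis.


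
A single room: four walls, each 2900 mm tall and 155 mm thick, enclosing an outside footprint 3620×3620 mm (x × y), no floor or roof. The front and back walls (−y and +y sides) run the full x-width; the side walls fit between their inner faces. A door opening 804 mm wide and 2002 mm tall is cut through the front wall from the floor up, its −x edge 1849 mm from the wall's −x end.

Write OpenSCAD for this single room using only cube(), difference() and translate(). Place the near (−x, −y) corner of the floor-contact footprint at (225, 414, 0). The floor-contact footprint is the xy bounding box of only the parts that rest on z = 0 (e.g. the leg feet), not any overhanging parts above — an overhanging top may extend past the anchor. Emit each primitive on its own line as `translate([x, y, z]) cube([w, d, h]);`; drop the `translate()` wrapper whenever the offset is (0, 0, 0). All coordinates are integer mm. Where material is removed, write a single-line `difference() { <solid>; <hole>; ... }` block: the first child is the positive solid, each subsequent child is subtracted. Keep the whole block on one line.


difference() { translate([225, 414, 0]) cube([3620, 155, 2900]); translate([2074, 414, 0]) cube([804, 155, 2002]); }
translate([225, 3879, 0]) cube([3620, 155, 2900]);
translate([225, 569, 0]) cube([155, 3310, 2900]);
translate([3690, 569, 0]) cube([155, 3310, 2900]);


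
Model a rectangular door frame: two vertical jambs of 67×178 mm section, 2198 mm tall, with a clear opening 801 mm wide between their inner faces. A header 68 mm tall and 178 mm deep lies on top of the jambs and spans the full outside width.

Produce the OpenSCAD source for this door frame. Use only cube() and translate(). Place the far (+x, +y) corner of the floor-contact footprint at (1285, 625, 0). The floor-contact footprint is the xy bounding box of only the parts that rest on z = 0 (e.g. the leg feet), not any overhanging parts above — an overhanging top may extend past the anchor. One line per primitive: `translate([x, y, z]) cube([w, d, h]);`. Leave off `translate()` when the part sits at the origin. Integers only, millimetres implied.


translate([350, 447, 0]) cube([67, 178, 2198]);
translate([1218, 447, 0]) cube([67, 178, 2198]);
translate([350, 447, 2198]) cube([935, 178, 68]);
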